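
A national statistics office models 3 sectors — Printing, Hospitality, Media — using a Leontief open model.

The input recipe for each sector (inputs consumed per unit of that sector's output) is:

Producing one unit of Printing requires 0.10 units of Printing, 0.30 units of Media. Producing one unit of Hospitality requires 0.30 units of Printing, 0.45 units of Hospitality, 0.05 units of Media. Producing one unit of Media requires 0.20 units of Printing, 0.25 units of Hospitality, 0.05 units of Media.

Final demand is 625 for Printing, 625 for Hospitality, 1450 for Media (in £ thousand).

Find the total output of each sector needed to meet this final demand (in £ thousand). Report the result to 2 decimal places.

x_P = 1911.71, x_H = 2156.13, x_M = 2243.49

I − A =
  [   0.90    -0.30    -0.20]
  [   0.00     0.55    -0.25]
  [  -0.30    -0.05     0.95]
Cofactors of I−A, C_ij = (−1)^(i+j)·(minor ij) (rows/columns in the sector order above):
  C_11 = (0.55)(0.95) − (-0.25)(-0.05) = 0.5100
  C_12 = −[(0.00)(0.95) − (-0.25)(-0.30)] = 0.0750
  C_13 = (0.00)(-0.05) − (0.55)(-0.30) = 0.1650
  C_21 = −[(-0.30)(0.95) − (-0.20)(-0.05)] = 0.2950
  C_22 = (0.90)(0.95) − (-0.20)(-0.30) = 0.7950
  C_23 = −[(0.90)(-0.05) − (-0.30)(-0.30)] = 0.1350
  C_31 = (-0.30)(-0.25) − (-0.20)(0.55) = 0.1850
  C_32 = −[(0.90)(-0.25) − (-0.20)(0.00)] = 0.2250
  C_33 = (0.90)(0.55) − (-0.30)(0.00) = 0.4950
det(I−A) = Σ_j (I−A)_1j·C_1j = (0.90)(0.5100) + (-0.30)(0.0750) + (-0.20)(0.1650) = 0.4035
adj(I−A) = Cᵀ =
  [ 0.5100   0.2950   0.1850]
  [ 0.0750   0.7950   0.2250]
  [ 0.1650   0.1350   0.4950]
(I − A)⁻¹ = adj(I−A) / det(I−A) ≈
  [   1.2639     0.7311     0.4585]
  [   0.1859     1.9703     0.5576]
  [   0.4089     0.3346     1.2268]
x = (I − A)⁻¹ d = adj(I−A)·d / det(I−A), with det(I−A) = 0.4035:
  x_P = (0.5100·625 + 0.2950·625 + 0.1850·1450) / 0.4035 = 771.375 / 0.4035 ≈ 1911.71
  x_H = (0.0750·625 + 0.7950·625 + 0.2250·1450) / 0.4035 = 870.00 / 0.4035 ≈ 2156.13
  x_M = (0.1650·625 + 0.1350·625 + 0.4950·1450) / 0.4035 = 905.25 / 0.4035 ≈ 2243.49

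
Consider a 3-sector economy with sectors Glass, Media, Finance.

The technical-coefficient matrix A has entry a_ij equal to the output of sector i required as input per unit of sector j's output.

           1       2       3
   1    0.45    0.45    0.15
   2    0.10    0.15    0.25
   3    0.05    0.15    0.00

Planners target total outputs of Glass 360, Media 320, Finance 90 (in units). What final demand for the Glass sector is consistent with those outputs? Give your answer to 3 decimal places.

I − A =
  [   0.55    -0.45    -0.15]
  [  -0.10     0.85    -0.25]
  [  -0.05    -0.15     1.00]
d = (I − A) x:
  d_1 = (+0.55)·360 + (-0.45)·320 + (-0.15)·90 = 40.500
  d_2 = (-0.10)·360 + (+0.85)·320 + (-0.25)·90 = 213.500
  d_3 = (-0.05)·360 + (-0.15)·320 + (+1.00)·90 = 24.000

d_1 = 40.500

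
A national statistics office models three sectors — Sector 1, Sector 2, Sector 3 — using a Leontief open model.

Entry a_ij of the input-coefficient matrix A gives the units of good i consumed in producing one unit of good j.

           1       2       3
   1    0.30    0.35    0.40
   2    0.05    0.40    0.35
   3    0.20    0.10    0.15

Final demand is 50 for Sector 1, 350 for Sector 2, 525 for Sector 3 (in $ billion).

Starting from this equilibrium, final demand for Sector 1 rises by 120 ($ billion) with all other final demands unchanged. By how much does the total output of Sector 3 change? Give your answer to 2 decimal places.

Δx_3 = 61.70

I − A =
  [   0.70    -0.35    -0.40]
  [  -0.05     0.60    -0.35]
  [  -0.20    -0.10     0.85]
Cofactors of I−A, C_ij = (−1)^(i+j)·(minor ij) (rows/columns in the sector order above):
  C_11 = (0.60)(0.85) − (-0.35)(-0.10) = 0.4750
  C_12 = −[(-0.05)(0.85) − (-0.35)(-0.20)] = 0.1125
  C_13 = (-0.05)(-0.10) − (0.60)(-0.20) = 0.1250
  C_21 = −[(-0.35)(0.85) − (-0.40)(-0.10)] = 0.3375
  C_22 = (0.70)(0.85) − (-0.40)(-0.20) = 0.5150
  C_23 = −[(0.70)(-0.10) − (-0.35)(-0.20)] = 0.1400
  C_31 = (-0.35)(-0.35) − (-0.40)(0.60) = 0.3625
  C_32 = −[(0.70)(-0.35) − (-0.40)(-0.05)] = 0.2650
  C_33 = (0.70)(0.60) − (-0.35)(-0.05) = 0.4025
det(I−A) = Σ_j (I−A)_1j·C_1j = (0.70)(0.4750) + (-0.35)(0.1125) + (-0.40)(0.1250) = 0.243125
adj(I−A) = Cᵀ =
  [ 0.4750   0.3375   0.3625]
  [ 0.1125   0.5150   0.2650]
  [ 0.1250   0.1400   0.4025]
(I − A)⁻¹ = adj(I−A) / det(I−A) ≈
  [   1.9537     1.3882     1.4910]
  [   0.4627     2.1183     1.0900]
  [   0.5141     0.5758     1.6555]
Δx = (I − A)⁻¹ Δd with Δd having +120 in the Sector 1 component and 0 elsewhere.
So Δx_3 = L_31 · (+120), where L_31 = adj(I−A)_31 / det(I−A) = 0.1250 / 0.243125.
Δx_3 = 0.1250 × (+120) / 0.243125 = 15.00 / 0.243125 ≈ 61.70.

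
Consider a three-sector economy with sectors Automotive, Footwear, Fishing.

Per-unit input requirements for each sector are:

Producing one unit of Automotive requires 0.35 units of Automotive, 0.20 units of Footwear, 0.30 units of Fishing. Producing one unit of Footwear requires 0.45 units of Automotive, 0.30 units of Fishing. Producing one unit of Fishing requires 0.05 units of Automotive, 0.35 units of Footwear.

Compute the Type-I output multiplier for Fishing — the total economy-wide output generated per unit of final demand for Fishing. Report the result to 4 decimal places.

I − A =
  [   0.65    -0.45    -0.05]
  [  -0.20     1.00    -0.35]
  [  -0.30    -0.30     1.00]
Cofactors of I−A, C_ij = (−1)^(i+j)·(minor ij) (rows/columns in the sector order above):
  C_11 = (1.00)(1.00) − (-0.35)(-0.30) = 0.8950
  C_12 = −[(-0.20)(1.00) − (-0.35)(-0.30)] = 0.3050
  C_13 = (-0.20)(-0.30) − (1.00)(-0.30) = 0.3600
  C_21 = −[(-0.45)(1.00) − (-0.05)(-0.30)] = 0.4650
  C_22 = (0.65)(1.00) − (-0.05)(-0.30) = 0.6350
  C_23 = −[(0.65)(-0.30) − (-0.45)(-0.30)] = 0.3300
  C_31 = (-0.45)(-0.35) − (-0.05)(1.00) = 0.2075
  C_32 = −[(0.65)(-0.35) − (-0.05)(-0.20)] = 0.2375
  C_33 = (0.65)(1.00) − (-0.45)(-0.20) = 0.5600
det(I−A) = Σ_j (I−A)_1j·C_1j = (0.65)(0.8950) + (-0.45)(0.3050) + (-0.05)(0.3600) = 0.4265
adj(I−A) = Cᵀ =
  [ 0.8950   0.4650   0.2075]
  [ 0.3050   0.6350   0.2375]
  [ 0.3600   0.3300   0.5600]
(I − A)⁻¹ = adj(I−A) / det(I−A) ≈
  [   2.09848     1.09027     0.48652]
  [   0.71512     1.48886     0.55686]
  [   0.84408     0.77374     1.31301]
The output multiplier for sector j is the column-j sum of the Leontief inverse (I − A)⁻¹ = adj(I−A) / det(I−A).
Column 3 of adj(I−A): (0.2075, 0.2375, 0.5600); det(I−A) = 0.4265.
m_3 = (0.2075 + 0.2375 + 0.5600) / 0.4265 = 1.005 / 0.4265 ≈ 2.3564.

m_3 = 2.3564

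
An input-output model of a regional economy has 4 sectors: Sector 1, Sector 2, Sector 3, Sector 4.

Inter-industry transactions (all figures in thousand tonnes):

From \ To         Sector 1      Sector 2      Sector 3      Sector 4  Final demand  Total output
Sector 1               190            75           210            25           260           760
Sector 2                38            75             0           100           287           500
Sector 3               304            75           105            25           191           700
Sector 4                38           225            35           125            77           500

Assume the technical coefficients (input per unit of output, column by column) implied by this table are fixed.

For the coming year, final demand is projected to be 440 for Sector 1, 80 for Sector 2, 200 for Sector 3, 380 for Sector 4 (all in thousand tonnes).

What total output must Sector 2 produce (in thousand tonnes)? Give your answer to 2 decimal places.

x_2 = 354.96

Technical coefficients a_ij = z_ij / X_j:
  a_11 = 190/760 = 0.25, a_21 = 38/760 = 0.05, a_31 = 304/760 = 0.40, a_41 = 38/760 = 0.05
  a_12 = 75/500 = 0.15, a_22 = 75/500 = 0.15, a_32 = 75/500 = 0.15, a_42 = 225/500 = 0.45
  a_13 = 210/700 = 0.30, a_23 = 0/700 = 0.00, a_33 = 105/700 = 0.15, a_43 = 35/700 = 0.05
  a_14 = 25/500 = 0.05, a_24 = 100/500 = 0.20, a_34 = 25/500 = 0.05, a_44 = 125/500 = 0.25
I − A =
  [   0.75    -0.15    -0.30    -0.05]
  [  -0.05     0.85     0.00    -0.20]
  [  -0.40    -0.15     0.85    -0.05]
  [  -0.05    -0.45    -0.05     0.75]
Compute the cofactors C_ij = (−1)^(i+j)·(3×3 minor ij) of I−A; the adjugate is their transpose:
adj(I−A) = Cᵀ =
  [ 0.461750   0.155250   0.167875   0.083375]
  [ 0.044250   0.382375   0.021875   0.106375]
  [ 0.229375   0.155250   0.400250   0.083375]
  [ 0.072625   0.250125   0.051000   0.431250]
det(I−A) = Σ_j (I−A)_1j·C_1j = (0.75)(0.461750) + (-0.15)(0.044250) + (-0.30)(0.229375) + (-0.05)(0.072625) = 0.26723125
(I − A)⁻¹ = adj(I−A) / det(I−A) ≈
  [   1.7279     0.5810     0.6282     0.3120]
  [   0.1656     1.4309     0.0819     0.3981]
  [   0.8583     0.5810     1.4978     0.3120]
  [   0.2718     0.9360     0.1908     1.6138]
x = (I − A)⁻¹ d = adj(I−A)·d / det(I−A), with det(I−A) = 0.26723125:
  x_1 = (0.461750·440 + 0.155250·80 + 0.167875·200 + 0.083375·380) / 0.26723125 = 280.8475 / 0.26723125 ≈ 1050.95
  x_2 = (0.044250·440 + 0.382375·80 + 0.021875·200 + 0.106375·380) / 0.26723125 = 94.8575 / 0.26723125 ≈ 354.96
  x_3 = (0.229375·440 + 0.155250·80 + 0.400250·200 + 0.083375·380) / 0.26723125 = 225.0775 / 0.26723125 ≈ 842.26
  x_4 = (0.072625·440 + 0.250125·80 + 0.051000·200 + 0.431250·380) / 0.26723125 = 226.04 / 0.26723125 ≈ 845.86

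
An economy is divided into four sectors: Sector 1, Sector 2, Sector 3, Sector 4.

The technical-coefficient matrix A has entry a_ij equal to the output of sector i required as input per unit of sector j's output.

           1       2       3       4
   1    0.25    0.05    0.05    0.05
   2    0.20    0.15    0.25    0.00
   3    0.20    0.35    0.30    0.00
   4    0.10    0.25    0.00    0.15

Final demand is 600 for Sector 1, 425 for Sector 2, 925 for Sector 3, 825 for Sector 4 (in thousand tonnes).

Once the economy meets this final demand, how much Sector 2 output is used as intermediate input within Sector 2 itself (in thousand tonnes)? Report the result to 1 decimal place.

I − A =
  [   0.75    -0.05    -0.05    -0.05]
  [  -0.20     0.85    -0.25     0.00]
  [  -0.20    -0.35     0.70     0.00]
  [  -0.10    -0.25     0.00     0.85]
Compute the cofactors C_ij = (−1)^(i+j)·(3×3 minor ij) of I−A; the adjugate is their transpose:
adj(I−A) = Cᵀ =
  [ 0.431375   0.053375   0.049875   0.025375]
  [ 0.161500   0.434250   0.166625   0.009500]
  [ 0.204000   0.232375   0.526625   0.012000]
  [ 0.098250   0.134000   0.054875   0.359125]
det(I−A) = Σ_j (I−A)_1j·C_1j = (0.75)(0.431375) + (-0.05)(0.161500) + (-0.05)(0.204000) + (-0.05)(0.098250) = 0.30034375
(I − A)⁻¹ = adj(I−A) / det(I−A) ≈
  [   1.4363     0.1777     0.1661     0.0845]
  [   0.5377     1.4458     0.5548     0.0316]
  [   0.6792     0.7737     1.7534     0.0400]
  [   0.3271     0.4462     0.1827     1.1957]
First solve x = (I − A)⁻¹ d = adj(I−A)·d / det(I−A); in particular x_2 = (0.161500·600 + 0.434250·425 + 0.166625·925 + 0.009500·825) / 0.30034375 = 443.421875 / 0.30034375 ≈ 1476.381.
Intermediate flow from 2 to 2: z_22 = a_22 · x_2 = 0.15 × 443.421875 / 0.30034375 = 66.51328125 / 0.30034375 ≈ 221.5.

z_22 = 221.5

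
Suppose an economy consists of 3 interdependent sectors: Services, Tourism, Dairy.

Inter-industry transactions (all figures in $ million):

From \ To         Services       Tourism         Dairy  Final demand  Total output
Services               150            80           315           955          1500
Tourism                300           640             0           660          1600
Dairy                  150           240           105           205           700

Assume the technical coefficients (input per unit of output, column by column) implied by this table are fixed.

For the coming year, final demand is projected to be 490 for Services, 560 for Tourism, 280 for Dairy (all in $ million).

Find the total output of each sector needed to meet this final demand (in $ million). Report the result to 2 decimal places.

x_S = 944.15, x_T = 1248.05, x_D = 660.73

Technical coefficients a_ij = z_ij / X_j:
  a_SS = 150/1500 = 0.10, a_TS = 300/1500 = 0.20, a_DS = 150/1500 = 0.10
  a_ST = 80/1600 = 0.05, a_TT = 640/1600 = 0.40, a_DT = 240/1600 = 0.15
  a_SD = 315/700 = 0.45, a_TD = 0/700 = 0.00, a_DD = 105/700 = 0.15
I − A =
  [   0.90    -0.05    -0.45]
  [  -0.20     0.60     0.00]
  [  -0.10    -0.15     0.85]
Cofactors of I−A, C_ij = (−1)^(i+j)·(minor ij) (rows/columns in the sector order above):
  C_11 = (0.60)(0.85) − (0.00)(-0.15) = 0.5100
  C_12 = −[(-0.20)(0.85) − (0.00)(-0.10)] = 0.1700
  C_13 = (-0.20)(-0.15) − (0.60)(-0.10) = 0.0900
  C_21 = −[(-0.05)(0.85) − (-0.45)(-0.15)] = 0.1100
  C_22 = (0.90)(0.85) − (-0.45)(-0.10) = 0.7200
  C_23 = −[(0.90)(-0.15) − (-0.05)(-0.10)] = 0.1400
  C_31 = (-0.05)(0.00) − (-0.45)(0.60) = 0.2700
  C_32 = −[(0.90)(0.00) − (-0.45)(-0.20)] = 0.0900
  C_33 = (0.90)(0.60) − (-0.05)(-0.20) = 0.5300
det(I−A) = Σ_j (I−A)_1j·C_1j = (0.90)(0.5100) + (-0.05)(0.1700) + (-0.45)(0.0900) = 0.4100
adj(I−A) = Cᵀ =
  [ 0.5100   0.1100   0.2700]
  [ 0.1700   0.7200   0.0900]
  [ 0.0900   0.1400   0.5300]
(I − A)⁻¹ = adj(I−A) / det(I−A) ≈
  [   1.2439     0.2683     0.6585]
  [   0.4146     1.7561     0.2195]
  [   0.2195     0.3415     1.2927]
x = (I − A)⁻¹ d = adj(I−A)·d / det(I−A), with det(I−A) = 0.4100:
  x_S = (0.5100·490 + 0.1100·560 + 0.2700·280) / 0.4100 = 387.10 / 0.4100 ≈ 944.15
  x_T = (0.1700·490 + 0.7200·560 + 0.0900·280) / 0.4100 = 511.70 / 0.4100 ≈ 1248.05
  x_D = (0.0900·490 + 0.1400·560 + 0.5300·280) / 0.4100 = 270.90 / 0.4100 ≈ 660.73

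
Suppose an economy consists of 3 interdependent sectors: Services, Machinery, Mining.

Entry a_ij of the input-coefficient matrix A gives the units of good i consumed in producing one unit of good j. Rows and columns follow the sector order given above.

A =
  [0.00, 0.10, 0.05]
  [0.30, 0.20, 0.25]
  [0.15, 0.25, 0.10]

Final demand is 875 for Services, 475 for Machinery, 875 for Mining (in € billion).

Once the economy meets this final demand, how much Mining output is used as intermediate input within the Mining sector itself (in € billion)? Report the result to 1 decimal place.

I − A =
  [   1.00    -0.10    -0.05]
  [  -0.30     0.80    -0.25]
  [  -0.15    -0.25     0.90]
Cofactors of I−A, C_ij = (−1)^(i+j)·(minor ij) (rows/columns in the sector order above):
  C_11 = (0.80)(0.90) − (-0.25)(-0.25) = 0.6575
  C_12 = −[(-0.30)(0.90) − (-0.25)(-0.15)] = 0.3075
  C_13 = (-0.30)(-0.25) − (0.80)(-0.15) = 0.1950
  C_21 = −[(-0.10)(0.90) − (-0.05)(-0.25)] = 0.1025
  C_22 = (1.00)(0.90) − (-0.05)(-0.15) = 0.8925
  C_23 = −[(1.00)(-0.25) − (-0.10)(-0.15)] = 0.2650
  C_31 = (-0.10)(-0.25) − (-0.05)(0.80) = 0.0650
  C_32 = −[(1.00)(-0.25) − (-0.05)(-0.30)] = 0.2650
  C_33 = (1.00)(0.80) − (-0.10)(-0.30) = 0.7700
det(I−A) = Σ_j (I−A)_1j·C_1j = (1.00)(0.6575) + (-0.10)(0.3075) + (-0.05)(0.1950) = 0.6170
adj(I−A) = Cᵀ =
  [ 0.6575   0.1025   0.0650]
  [ 0.3075   0.8925   0.2650]
  [ 0.1950   0.2650   0.7700]
(I − A)⁻¹ = adj(I−A) / det(I−A) ≈
  [   1.0656     0.1661     0.1053]
  [   0.4984     1.4465     0.4295]
  [   0.3160     0.4295     1.2480]
First solve x = (I − A)⁻¹ d = adj(I−A)·d / det(I−A); in particular x_3 = (0.1950·875 + 0.2650·475 + 0.7700·875) / 0.6170 = 970.25 / 0.6170 ≈ 1572.528.
Intermediate flow from 3 to 3: z_33 = a_33 · x_3 = 0.10 × 970.25 / 0.6170 = 97.025 / 0.6170 ≈ 157.3.

z_33 = 157.3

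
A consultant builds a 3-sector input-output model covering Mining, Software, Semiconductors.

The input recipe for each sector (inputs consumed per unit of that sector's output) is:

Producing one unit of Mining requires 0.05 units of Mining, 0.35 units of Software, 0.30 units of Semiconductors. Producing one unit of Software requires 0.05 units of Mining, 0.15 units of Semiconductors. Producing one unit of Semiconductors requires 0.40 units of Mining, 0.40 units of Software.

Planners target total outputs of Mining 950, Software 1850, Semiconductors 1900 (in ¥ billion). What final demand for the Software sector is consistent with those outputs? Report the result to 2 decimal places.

d_2 = 757.50

I − A =
  [   0.95    -0.05    -0.40]
  [  -0.35     1.00    -0.40]
  [  -0.30    -0.15     1.00]
d = (I − A) x:
  d_1 = (+0.95)·950 + (-0.05)·1850 + (-0.40)·1900 = 50.00
  d_2 = (-0.35)·950 + (+1.00)·1850 + (-0.40)·1900 = 757.50
  d_3 = (-0.30)·950 + (-0.15)·1850 + (+1.00)·1900 = 1337.50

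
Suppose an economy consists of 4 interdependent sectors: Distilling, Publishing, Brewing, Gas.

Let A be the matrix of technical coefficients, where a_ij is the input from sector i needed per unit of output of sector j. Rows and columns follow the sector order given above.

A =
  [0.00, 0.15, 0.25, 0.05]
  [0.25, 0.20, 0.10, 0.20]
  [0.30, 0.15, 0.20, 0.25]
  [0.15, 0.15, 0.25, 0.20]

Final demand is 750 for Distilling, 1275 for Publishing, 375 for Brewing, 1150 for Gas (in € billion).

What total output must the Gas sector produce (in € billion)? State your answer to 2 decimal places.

x_4 = 3466.77

I − A =
  [   1.00    -0.15    -0.25    -0.05]
  [  -0.25     0.80    -0.10    -0.20]
  [  -0.30    -0.15     0.80    -0.25]
  [  -0.15    -0.15    -0.25     0.80]
Compute the cofactors C_ij = (−1)^(i+j)·(3×3 minor ij) of I−A; the adjugate is their transpose:
adj(I−A) = Cᵀ =
  [ 0.414750   0.133875   0.182750   0.116500]
  [ 0.211125   0.498375   0.189875   0.197125]
  [ 0.256875   0.200250   0.567625   0.243500]
  [ 0.197625   0.181125   0.247250   0.521125]
det(I−A) = Σ_j (I−A)_1j·C_1j = (1.00)(0.414750) + (-0.15)(0.211125) + (-0.25)(0.256875) + (-0.05)(0.197625) = 0.30898125
(I − A)⁻¹ = adj(I−A) / det(I−A) ≈
  [   1.3423     0.4333     0.5915     0.3770]
  [   0.6833     1.6130     0.6145     0.6380]
  [   0.8314     0.6481     1.8371     0.7881]
  [   0.6396     0.5862     0.8002     1.6866]
x = (I − A)⁻¹ d = adj(I−A)·d / det(I−A), with det(I−A) = 0.30898125:
  x_1 = (0.414750·750 + 0.133875·1275 + 0.182750·375 + 0.116500·1150) / 0.30898125 = 684.259375 / 0.30898125 ≈ 2214.57
  x_2 = (0.211125·750 + 0.498375·1275 + 0.189875·375 + 0.197125·1150) / 0.30898125 = 1091.66875 / 0.30898125 ≈ 3533.12
  x_3 = (0.256875·750 + 0.200250·1275 + 0.567625·375 + 0.243500·1150) / 0.30898125 = 940.859375 / 0.30898125 ≈ 3045.04
  x_4 = (0.197625·750 + 0.181125·1275 + 0.247250·375 + 0.521125·1150) / 0.30898125 = 1071.165625 / 0.30898125 ≈ 3466.77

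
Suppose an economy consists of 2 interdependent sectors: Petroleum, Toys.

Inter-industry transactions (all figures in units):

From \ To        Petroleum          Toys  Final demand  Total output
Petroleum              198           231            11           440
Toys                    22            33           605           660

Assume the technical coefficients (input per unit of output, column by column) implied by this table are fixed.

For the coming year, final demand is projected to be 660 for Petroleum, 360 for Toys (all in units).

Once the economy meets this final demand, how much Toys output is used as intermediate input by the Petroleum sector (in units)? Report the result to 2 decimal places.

Technical coefficients a_ij = z_ij / X_j:
  a_PP = 198/440 = 0.45, a_TP = 22/440 = 0.05
  a_PT = 231/660 = 0.35, a_TT = 33/660 = 0.05
I − A =
  [   0.55    -0.35]
  [  -0.05     0.95]
det(I−A) = (0.55)(0.95) − (-0.35)(-0.05) = 0.5050
adj(I−A) = [[0.95, 0.35], [0.05, 0.55]]
(I − A)⁻¹ = adj(I−A) / det(I−A) ≈
  [   1.8812     0.6931]
  [   0.0990     1.0891]
First solve x = (I − A)⁻¹ d = adj(I−A)·d / det(I−A); in particular x_P = (0.95·660 + 0.35·360) / 0.5050 = 753.00 / 0.5050 ≈ 1491.0891.
Intermediate flow from T to P: z_TP = a_TP · x_P = 0.05 × 753.00 / 0.5050 = 37.65 / 0.5050 ≈ 74.55.

z_TP = 74.55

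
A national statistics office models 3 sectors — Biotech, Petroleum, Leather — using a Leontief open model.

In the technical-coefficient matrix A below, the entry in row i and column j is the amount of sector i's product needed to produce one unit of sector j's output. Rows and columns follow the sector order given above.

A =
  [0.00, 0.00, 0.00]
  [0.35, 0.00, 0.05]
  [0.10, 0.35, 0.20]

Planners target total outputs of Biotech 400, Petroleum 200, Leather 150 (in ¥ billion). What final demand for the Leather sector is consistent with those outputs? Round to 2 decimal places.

d_L = 10.00

I − A =
  [   1.00     0.00     0.00]
  [  -0.35     1.00    -0.05]
  [  -0.10    -0.35     0.80]
d = (I − A) x:
  d_B = (+1.00)·400 + (+0.00)·200 + (+0.00)·150 = 400.00
  d_P = (-0.35)·400 + (+1.00)·200 + (-0.05)·150 = 52.50
  d_L = (-0.10)·400 + (-0.35)·200 + (+0.80)·150 = 10.00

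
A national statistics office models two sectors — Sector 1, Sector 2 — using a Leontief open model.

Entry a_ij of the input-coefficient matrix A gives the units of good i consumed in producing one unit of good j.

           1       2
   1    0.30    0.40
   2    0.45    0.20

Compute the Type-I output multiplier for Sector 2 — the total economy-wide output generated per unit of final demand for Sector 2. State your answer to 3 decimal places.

m_2 = 2.895

I − A =
  [   0.70    -0.40]
  [  -0.45     0.80]
det(I−A) = (0.70)(0.80) − (-0.40)(-0.45) = 0.3800
adj(I−A) = [[0.80, 0.40], [0.45, 0.70]]
(I − A)⁻¹ = adj(I−A) / det(I−A) ≈
  [   2.1053     1.0526]
  [   1.1842     1.8421]
The output multiplier for sector j is the column-j sum of the Leontief inverse (I − A)⁻¹ = adj(I−A) / det(I−A).
Column 2 of adj(I−A): (0.40, 0.70); det(I−A) = 0.3800.
m_2 = (0.40 + 0.70) / 0.3800 = 1.10 / 0.3800 ≈ 2.895.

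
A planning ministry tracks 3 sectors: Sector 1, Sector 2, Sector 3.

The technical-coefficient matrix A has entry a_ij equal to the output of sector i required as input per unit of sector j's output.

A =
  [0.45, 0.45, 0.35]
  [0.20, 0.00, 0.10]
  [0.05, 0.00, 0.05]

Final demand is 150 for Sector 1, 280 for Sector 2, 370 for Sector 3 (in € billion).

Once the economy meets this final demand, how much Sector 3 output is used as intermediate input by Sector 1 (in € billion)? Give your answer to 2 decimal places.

I − A =
  [   0.55    -0.45    -0.35]
  [  -0.20     1.00    -0.10]
  [  -0.05     0.00     0.95]
Cofactors of I−A, C_ij = (−1)^(i+j)·(minor ij) (rows/columns in the sector order above):
  C_11 = (1.00)(0.95) − (-0.10)(0.00) = 0.9500
  C_12 = −[(-0.20)(0.95) − (-0.10)(-0.05)] = 0.1950
  C_13 = (-0.20)(0.00) − (1.00)(-0.05) = 0.0500
  C_21 = −[(-0.45)(0.95) − (-0.35)(0.00)] = 0.4275
  C_22 = (0.55)(0.95) − (-0.35)(-0.05) = 0.5050
  C_23 = −[(0.55)(0.00) − (-0.45)(-0.05)] = 0.0225
  C_31 = (-0.45)(-0.10) − (-0.35)(1.00) = 0.3950
  C_32 = −[(0.55)(-0.10) − (-0.35)(-0.20)] = 0.1250
  C_33 = (0.55)(1.00) − (-0.45)(-0.20) = 0.4600
det(I−A) = Σ_j (I−A)_1j·C_1j = (0.55)(0.9500) + (-0.45)(0.1950) + (-0.35)(0.0500) = 0.41725
adj(I−A) = Cᵀ =
  [ 0.9500   0.4275   0.3950]
  [ 0.1950   0.5050   0.1250]
  [ 0.0500   0.0225   0.4600]
(I − A)⁻¹ = adj(I−A) / det(I−A) ≈
  [   2.2768     1.0246     0.9467]
  [   0.4673     1.2103     0.2996]
  [   0.1198     0.0539     1.1025]
First solve x = (I − A)⁻¹ d = adj(I−A)·d / det(I−A); in particular x_1 = (0.9500·150 + 0.4275·280 + 0.3950·370) / 0.41725 = 408.35 / 0.41725 ≈ 978.6699.
Intermediate flow from 3 to 1: z_31 = a_31 · x_1 = 0.05 × 408.35 / 0.41725 = 20.4175 / 0.41725 ≈ 48.93.

z_31 = 48.93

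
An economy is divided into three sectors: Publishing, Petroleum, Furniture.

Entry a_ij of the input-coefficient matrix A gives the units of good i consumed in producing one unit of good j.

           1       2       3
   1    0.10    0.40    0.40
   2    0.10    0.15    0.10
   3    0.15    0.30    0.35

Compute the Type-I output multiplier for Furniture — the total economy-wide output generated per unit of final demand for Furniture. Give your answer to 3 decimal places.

m_3 = 3.291

I − A =
  [   0.90    -0.40    -0.40]
  [  -0.10     0.85    -0.10]
  [  -0.15    -0.30     0.65]
Cofactors of I−A, C_ij = (−1)^(i+j)·(minor ij) (rows/columns in the sector order above):
  C_11 = (0.85)(0.65) − (-0.10)(-0.30) = 0.5225
  C_12 = −[(-0.10)(0.65) − (-0.10)(-0.15)] = 0.0800
  C_13 = (-0.10)(-0.30) − (0.85)(-0.15) = 0.1575
  C_21 = −[(-0.40)(0.65) − (-0.40)(-0.30)] = 0.3800
  C_22 = (0.90)(0.65) − (-0.40)(-0.15) = 0.5250
  C_23 = −[(0.90)(-0.30) − (-0.40)(-0.15)] = 0.3300
  C_31 = (-0.40)(-0.10) − (-0.40)(0.85) = 0.3800
  C_32 = −[(0.90)(-0.10) − (-0.40)(-0.10)] = 0.1300
  C_33 = (0.90)(0.85) − (-0.40)(-0.10) = 0.7250
det(I−A) = Σ_j (I−A)_1j·C_1j = (0.90)(0.5225) + (-0.40)(0.0800) + (-0.40)(0.1575) = 0.37525
adj(I−A) = Cᵀ =
  [ 0.5225   0.3800   0.3800]
  [ 0.0800   0.5250   0.1300]
  [ 0.1575   0.3300   0.7250]
(I − A)⁻¹ = adj(I−A) / det(I−A) ≈
  [   1.3924     1.0127     1.0127]
  [   0.2132     1.3991     0.3464]
  [   0.4197     0.8794     1.9320]
The output multiplier for sector j is the column-j sum of the Leontief inverse (I − A)⁻¹ = adj(I−A) / det(I−A).
Column 3 of adj(I−A): (0.3800, 0.1300, 0.7250); det(I−A) = 0.37525.
m_3 = (0.3800 + 0.1300 + 0.7250) / 0.37525 = 1.235 / 0.37525 ≈ 3.291.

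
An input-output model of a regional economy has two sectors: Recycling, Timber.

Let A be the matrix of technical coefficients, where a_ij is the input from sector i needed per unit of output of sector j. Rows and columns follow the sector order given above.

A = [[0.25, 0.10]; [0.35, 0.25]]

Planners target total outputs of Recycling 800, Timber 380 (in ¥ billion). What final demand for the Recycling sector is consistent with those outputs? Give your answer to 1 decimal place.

I − A =
  [   0.75    -0.10]
  [  -0.35     0.75]
d = (I − A) x:
  d_R = (+0.75)·800 + (-0.10)·380 = 562.0
  d_T = (-0.35)·800 + (+0.75)·380 = 5.0

d_R = 562.0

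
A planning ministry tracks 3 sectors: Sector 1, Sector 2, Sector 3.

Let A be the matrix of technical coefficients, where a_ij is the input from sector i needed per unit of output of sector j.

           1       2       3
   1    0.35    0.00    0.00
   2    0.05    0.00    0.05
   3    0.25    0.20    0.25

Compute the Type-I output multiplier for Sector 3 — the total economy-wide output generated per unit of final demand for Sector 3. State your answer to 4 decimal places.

m_3 = 1.4189

I − A =
  [   0.65     0.00     0.00]
  [  -0.05     1.00    -0.05]
  [  -0.25    -0.20     0.75]
Cofactors of I−A, C_ij = (−1)^(i+j)·(minor ij) (rows/columns in the sector order above):
  C_11 = (1.00)(0.75) − (-0.05)(-0.20) = 0.7400
  C_12 = −[(-0.05)(0.75) − (-0.05)(-0.25)] = 0.0500
  C_13 = (-0.05)(-0.20) − (1.00)(-0.25) = 0.2600
  C_21 = −[(0.00)(0.75) − (0.00)(-0.20)] = 0.0000
  C_22 = (0.65)(0.75) − (0.00)(-0.25) = 0.4875
  C_23 = −[(0.65)(-0.20) − (0.00)(-0.25)] = 0.1300
  C_31 = (0.00)(-0.05) − (0.00)(1.00) = 0.0000
  C_32 = −[(0.65)(-0.05) − (0.00)(-0.05)] = 0.0325
  C_33 = (0.65)(1.00) − (0.00)(-0.05) = 0.6500
det(I−A) = Σ_j (I−A)_1j·C_1j = (0.65)(0.7400) + (0.00)(0.0500) + (0.00)(0.2600) = 0.4810
adj(I−A) = Cᵀ =
  [ 0.7400   0.0000   0.0000]
  [ 0.0500   0.4875   0.0325]
  [ 0.2600   0.1300   0.6500]
(I − A)⁻¹ = adj(I−A) / det(I−A) ≈
  [   1.53846     0.00000     0.00000]
  [   0.10395     1.01351     0.06757]
  [   0.54054     0.27027     1.35135]
The output multiplier for sector j is the column-j sum of the Leontief inverse (I − A)⁻¹ = adj(I−A) / det(I−A).
Column 3 of adj(I−A): (0.0000, 0.0325, 0.6500); det(I−A) = 0.4810.
m_3 = (0.0000 + 0.0325 + 0.6500) / 0.4810 = 0.6825 / 0.4810 ≈ 1.4189.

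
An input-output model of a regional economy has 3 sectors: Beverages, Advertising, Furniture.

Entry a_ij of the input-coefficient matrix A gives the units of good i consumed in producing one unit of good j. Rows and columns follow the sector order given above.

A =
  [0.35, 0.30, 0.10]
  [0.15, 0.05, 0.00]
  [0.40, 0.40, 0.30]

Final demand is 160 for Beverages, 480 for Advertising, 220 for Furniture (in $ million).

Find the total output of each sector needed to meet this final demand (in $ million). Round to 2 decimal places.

x_B = 693.20, x_A = 614.72, x_F = 1061.67

I − A =
  [   0.65    -0.30    -0.10]
  [  -0.15     0.95     0.00]
  [  -0.40    -0.40     0.70]
Cofactors of I−A, C_ij = (−1)^(i+j)·(minor ij) (rows/columns in the sector order above):
  C_11 = (0.95)(0.70) − (0.00)(-0.40) = 0.6650
  C_12 = −[(-0.15)(0.70) − (0.00)(-0.40)] = 0.1050
  C_13 = (-0.15)(-0.40) − (0.95)(-0.40) = 0.4400
  C_21 = −[(-0.30)(0.70) − (-0.10)(-0.40)] = 0.2500
  C_22 = (0.65)(0.70) − (-0.10)(-0.40) = 0.4150
  C_23 = −[(0.65)(-0.40) − (-0.30)(-0.40)] = 0.3800
  C_31 = (-0.30)(0.00) − (-0.10)(0.95) = 0.0950
  C_32 = −[(0.65)(0.00) − (-0.10)(-0.15)] = 0.0150
  C_33 = (0.65)(0.95) − (-0.30)(-0.15) = 0.5725
det(I−A) = Σ_j (I−A)_1j·C_1j = (0.65)(0.6650) + (-0.30)(0.1050) + (-0.10)(0.4400) = 0.35675
adj(I−A) = Cᵀ =
  [ 0.6650   0.2500   0.0950]
  [ 0.1050   0.4150   0.0150]
  [ 0.4400   0.3800   0.5725]
(I − A)⁻¹ = adj(I−A) / det(I−A) ≈
  [   1.8641     0.7008     0.2663]
  [   0.2943     1.1633     0.0420]
  [   1.2334     1.0652     1.6048]
x = (I − A)⁻¹ d = adj(I−A)·d / det(I−A), with det(I−A) = 0.35675:
  x_B = (0.6650·160 + 0.2500·480 + 0.0950·220) / 0.35675 = 247.30 / 0.35675 ≈ 693.20
  x_A = (0.1050·160 + 0.4150·480 + 0.0150·220) / 0.35675 = 219.30 / 0.35675 ≈ 614.72
  x_F = (0.4400·160 + 0.3800·480 + 0.5725·220) / 0.35675 = 378.75 / 0.35675 ≈ 1061.67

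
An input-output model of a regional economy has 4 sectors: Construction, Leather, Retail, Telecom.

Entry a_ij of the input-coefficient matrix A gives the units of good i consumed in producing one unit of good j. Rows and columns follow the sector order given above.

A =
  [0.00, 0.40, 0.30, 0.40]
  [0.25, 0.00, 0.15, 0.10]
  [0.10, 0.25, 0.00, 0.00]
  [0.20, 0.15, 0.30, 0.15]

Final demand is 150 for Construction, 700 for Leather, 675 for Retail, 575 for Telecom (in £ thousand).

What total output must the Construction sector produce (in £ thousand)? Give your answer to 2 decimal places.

I − A =
  [   1.00    -0.40    -0.30    -0.40]
  [  -0.25     1.00    -0.15    -0.10]
  [  -0.10    -0.25     1.00     0.00]
  [  -0.20    -0.15    -0.30     0.85]
Compute the cofactors C_ij = (−1)^(i+j)·(3×3 minor ij) of I−A; the adjugate is their transpose:
adj(I−A) = Cᵀ =
  [ 0.795625   0.493750   0.442500   0.432500]
  [ 0.248250   0.732500   0.245250   0.203000]
  [ 0.141625   0.232500   0.647000   0.094000]
  [ 0.281000   0.327500   0.375750   0.807750]
det(I−A) = Σ_j (I−A)_1j·C_1j = (1.00)(0.795625) + (-0.40)(0.248250) + (-0.30)(0.141625) + (-0.40)(0.281000) = 0.5414375
(I − A)⁻¹ = adj(I−A) / det(I−A) ≈
  [   1.4695     0.9119     0.8173     0.7988]
  [   0.4585     1.3529     0.4530     0.3749]
  [   0.2616     0.4294     1.1950     0.1736]
  [   0.5190     0.6049     0.6940     1.4919]
x = (I − A)⁻¹ d = adj(I−A)·d / det(I−A), with det(I−A) = 0.5414375:
  x_C = (0.795625·150 + 0.493750·700 + 0.442500·675 + 0.432500·575) / 0.5414375 = 1012.34375 / 0.5414375 ≈ 1869.73
  x_L = (0.248250·150 + 0.732500·700 + 0.245250·675 + 0.203000·575) / 0.5414375 = 832.25625 / 0.5414375 ≈ 1537.12
  x_R = (0.141625·150 + 0.232500·700 + 0.647000·675 + 0.094000·575) / 0.5414375 = 674.76875 / 0.5414375 ≈ 1246.25
  x_T = (0.281000·150 + 0.327500·700 + 0.375750·675 + 0.807750·575) / 0.5414375 = 989.4875 / 0.5414375 ≈ 1827.52

x_C = 1869.73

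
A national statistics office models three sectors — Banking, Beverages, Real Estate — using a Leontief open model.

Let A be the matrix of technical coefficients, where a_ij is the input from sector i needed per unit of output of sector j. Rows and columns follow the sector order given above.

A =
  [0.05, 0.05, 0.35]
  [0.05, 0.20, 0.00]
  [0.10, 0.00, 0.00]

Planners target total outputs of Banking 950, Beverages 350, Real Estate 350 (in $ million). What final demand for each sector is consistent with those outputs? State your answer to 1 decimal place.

I − A =
  [   0.95    -0.05    -0.35]
  [  -0.05     0.80     0.00]
  [  -0.10     0.00     1.00]
d = (I − A) x:
  d_1 = (+0.95)·950 + (-0.05)·350 + (-0.35)·350 = 762.5
  d_2 = (-0.05)·950 + (+0.80)·350 + (+0.00)·350 = 232.5
  d_3 = (-0.10)·950 + (+0.00)·350 + (+1.00)·350 = 255.0

d_1 = 762.5, d_2 = 232.5, d_3 = 255.0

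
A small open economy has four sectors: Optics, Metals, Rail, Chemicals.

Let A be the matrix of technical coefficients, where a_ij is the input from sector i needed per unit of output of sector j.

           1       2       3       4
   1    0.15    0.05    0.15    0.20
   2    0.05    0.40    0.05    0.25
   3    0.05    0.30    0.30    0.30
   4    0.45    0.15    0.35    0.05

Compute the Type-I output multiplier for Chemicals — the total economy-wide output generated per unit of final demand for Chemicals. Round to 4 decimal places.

m_4 = 5.4901

I − A =
  [   0.85    -0.05    -0.15    -0.20]
  [  -0.05     0.60    -0.05    -0.25]
  [  -0.05    -0.30     0.70    -0.30]
  [  -0.45    -0.15    -0.35     0.95]
Compute the cofactors C_ij = (−1)^(i+j)·(3×3 minor ij) of I−A; the adjugate is their transpose:
adj(I−A) = Cᵀ =
  [ 0.267000   0.119500   0.130125   0.128750]
  [ 0.120250   0.382125   0.137750   0.169375]
  [ 0.157875   0.264125   0.389125   0.225625]
  [ 0.203625   0.214250   0.226750   0.335625]
det(I−A) = Σ_j (I−A)_1j·C_1j = (0.85)(0.267000) + (-0.05)(0.120250) + (-0.15)(0.157875) + (-0.20)(0.203625) = 0.15653125
(I − A)⁻¹ = adj(I−A) / det(I−A) ≈
  [   1.70573     0.76343     0.83130     0.82252]
  [   0.76822     2.44121     0.88002     1.08205]
  [   1.00858     1.68736     2.48593     1.44141]
  [   1.30086     1.36874     1.44859     2.14414]
The output multiplier for sector j is the column-j sum of the Leontief inverse (I − A)⁻¹ = adj(I−A) / det(I−A).
Column 4 of adj(I−A): (0.128750, 0.169375, 0.225625, 0.335625); det(I−A) = 0.15653125.
m_4 = (0.128750 + 0.169375 + 0.225625 + 0.335625) / 0.15653125 = 0.859375 / 0.15653125 ≈ 5.4901.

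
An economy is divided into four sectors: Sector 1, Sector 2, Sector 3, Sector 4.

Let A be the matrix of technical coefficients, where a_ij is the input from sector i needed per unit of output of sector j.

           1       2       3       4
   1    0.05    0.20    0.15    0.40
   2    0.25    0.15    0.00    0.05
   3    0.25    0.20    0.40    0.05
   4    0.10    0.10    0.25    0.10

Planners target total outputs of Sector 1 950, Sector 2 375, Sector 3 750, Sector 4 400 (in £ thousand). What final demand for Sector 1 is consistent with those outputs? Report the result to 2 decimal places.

d_1 = 555.00

I − A =
  [   0.95    -0.20    -0.15    -0.40]
  [  -0.25     0.85     0.00    -0.05]
  [  -0.25    -0.20     0.60    -0.05]
  [  -0.10    -0.10    -0.25     0.90]
d = (I − A) x:
  d_1 = (+0.95)·950 + (-0.20)·375 + (-0.15)·750 + (-0.40)·400 = 555.00
  d_2 = (-0.25)·950 + (+0.85)·375 + (+0.00)·750 + (-0.05)·400 = 61.25
  d_3 = (-0.25)·950 + (-0.20)·375 + (+0.60)·750 + (-0.05)·400 = 117.50
  d_4 = (-0.10)·950 + (-0.10)·375 + (-0.25)·750 + (+0.90)·400 = 40.00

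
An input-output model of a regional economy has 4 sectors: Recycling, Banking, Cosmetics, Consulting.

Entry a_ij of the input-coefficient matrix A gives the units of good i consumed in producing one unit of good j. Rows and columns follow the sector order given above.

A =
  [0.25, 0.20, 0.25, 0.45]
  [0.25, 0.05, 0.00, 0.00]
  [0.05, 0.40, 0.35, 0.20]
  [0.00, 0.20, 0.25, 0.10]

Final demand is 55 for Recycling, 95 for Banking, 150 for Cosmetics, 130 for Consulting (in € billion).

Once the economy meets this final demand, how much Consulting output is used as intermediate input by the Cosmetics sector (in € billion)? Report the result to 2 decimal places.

I − A =
  [   0.75    -0.20    -0.25    -0.45]
  [  -0.25     0.95     0.00     0.00]
  [  -0.05    -0.40     0.65    -0.20]
  [   0.00    -0.20    -0.25     0.90]
Compute the cofactors C_ij = (−1)^(i+j)·(3×3 minor ij) of I−A; the adjugate is their transpose:
adj(I−A) = Cᵀ =
  [ 0.508250   0.310500   0.320625   0.325375]
  [ 0.133750   0.384375   0.084375   0.085625]
  [ 0.142750   0.313500   0.573750   0.198875]
  [ 0.069375   0.172500   0.178125   0.393750]
det(I−A) = Σ_j (I−A)_1j·C_1j = (0.75)(0.508250) + (-0.20)(0.133750) + (-0.25)(0.142750) + (-0.45)(0.069375) = 0.28753125
(I − A)⁻¹ = adj(I−A) / det(I−A) ≈
  [   1.7676     1.0799     1.1151     1.1316]
  [   0.4652     1.3368     0.2934     0.2978]
  [   0.4965     1.0903     1.9954     0.6917]
  [   0.2413     0.5999     0.6195     1.3694]
First solve x = (I − A)⁻¹ d = adj(I−A)·d / det(I−A); in particular x_3 = (0.142750·55 + 0.313500·95 + 0.573750·150 + 0.198875·130) / 0.28753125 = 149.55 / 0.28753125 ≈ 520.1174.
Intermediate flow from 4 to 3: z_43 = a_43 · x_3 = 0.25 × 149.55 / 0.28753125 = 37.3875 / 0.28753125 ≈ 130.03.

z_43 = 130.03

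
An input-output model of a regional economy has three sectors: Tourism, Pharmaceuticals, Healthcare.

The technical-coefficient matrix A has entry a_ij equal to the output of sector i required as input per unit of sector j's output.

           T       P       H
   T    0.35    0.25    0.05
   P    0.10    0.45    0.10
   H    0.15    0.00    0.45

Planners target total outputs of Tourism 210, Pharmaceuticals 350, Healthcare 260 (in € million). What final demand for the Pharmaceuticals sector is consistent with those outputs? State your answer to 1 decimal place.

I − A =
  [   0.65    -0.25    -0.05]
  [  -0.10     0.55    -0.10]
  [  -0.15     0.00     0.55]
d = (I − A) x:
  d_T = (+0.65)·210 + (-0.25)·350 + (-0.05)·260 = 36.0
  d_P = (-0.10)·210 + (+0.55)·350 + (-0.10)·260 = 145.5
  d_H = (-0.15)·210 + (+0.00)·350 + (+0.55)·260 = 111.5

d_P = 145.5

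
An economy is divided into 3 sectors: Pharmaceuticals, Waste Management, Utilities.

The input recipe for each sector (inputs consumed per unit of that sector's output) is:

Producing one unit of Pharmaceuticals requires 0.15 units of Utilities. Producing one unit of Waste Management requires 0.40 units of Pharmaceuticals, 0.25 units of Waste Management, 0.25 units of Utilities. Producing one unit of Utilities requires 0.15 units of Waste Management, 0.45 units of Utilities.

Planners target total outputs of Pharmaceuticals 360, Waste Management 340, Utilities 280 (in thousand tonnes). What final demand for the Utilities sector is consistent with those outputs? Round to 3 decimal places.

I − A =
  [   1.00    -0.40     0.00]
  [   0.00     0.75    -0.15]
  [  -0.15    -0.25     0.55]
d = (I − A) x:
  d_P = (+1.00)·360 + (-0.40)·340 + (+0.00)·280 = 224.000
  d_W = (+0.00)·360 + (+0.75)·340 + (-0.15)·280 = 213.000
  d_U = (-0.15)·360 + (-0.25)·340 + (+0.55)·280 = 15.000

d_U = 15.000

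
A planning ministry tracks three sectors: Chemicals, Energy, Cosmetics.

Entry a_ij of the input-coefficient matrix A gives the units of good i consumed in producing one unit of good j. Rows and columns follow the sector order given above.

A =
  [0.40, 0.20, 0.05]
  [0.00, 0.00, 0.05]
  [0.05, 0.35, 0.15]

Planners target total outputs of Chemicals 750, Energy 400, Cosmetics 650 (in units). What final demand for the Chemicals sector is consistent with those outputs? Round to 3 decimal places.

d_1 = 337.500

I − A =
  [   0.60    -0.20    -0.05]
  [   0.00     1.00    -0.05]
  [  -0.05    -0.35     0.85]
d = (I − A) x:
  d_1 = (+0.60)·750 + (-0.20)·400 + (-0.05)·650 = 337.500
  d_2 = (+0.00)·750 + (+1.00)·400 + (-0.05)·650 = 367.500
  d_3 = (-0.05)·750 + (-0.35)·400 + (+0.85)·650 = 375.000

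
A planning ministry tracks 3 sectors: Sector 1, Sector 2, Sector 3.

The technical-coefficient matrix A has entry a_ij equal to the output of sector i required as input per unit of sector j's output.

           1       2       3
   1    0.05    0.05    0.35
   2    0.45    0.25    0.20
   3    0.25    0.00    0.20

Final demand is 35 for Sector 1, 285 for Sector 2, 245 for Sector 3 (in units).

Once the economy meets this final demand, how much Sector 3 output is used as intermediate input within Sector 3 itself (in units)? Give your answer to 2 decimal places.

I − A =
  [   0.95    -0.05    -0.35]
  [  -0.45     0.75    -0.20]
  [  -0.25     0.00     0.80]
Cofactors of I−A, C_ij = (−1)^(i+j)·(minor ij) (rows/columns in the sector order above):
  C_11 = (0.75)(0.80) − (-0.20)(0.00) = 0.6000
  C_12 = −[(-0.45)(0.80) − (-0.20)(-0.25)] = 0.4100
  C_13 = (-0.45)(0.00) − (0.75)(-0.25) = 0.1875
  C_21 = −[(-0.05)(0.80) − (-0.35)(0.00)] = 0.0400
  C_22 = (0.95)(0.80) − (-0.35)(-0.25) = 0.6725
  C_23 = −[(0.95)(0.00) − (-0.05)(-0.25)] = 0.0125
  C_31 = (-0.05)(-0.20) − (-0.35)(0.75) = 0.2725
  C_32 = −[(0.95)(-0.20) − (-0.35)(-0.45)] = 0.3475
  C_33 = (0.95)(0.75) − (-0.05)(-0.45) = 0.6900
det(I−A) = Σ_j (I−A)_1j·C_1j = (0.95)(0.6000) + (-0.05)(0.4100) + (-0.35)(0.1875) = 0.483875
adj(I−A) = Cᵀ =
  [ 0.6000   0.0400   0.2725]
  [ 0.4100   0.6725   0.3475]
  [ 0.1875   0.0125   0.6900]
(I − A)⁻¹ = adj(I−A) / det(I−A) ≈
  [   1.2400     0.0827     0.5632]
  [   0.8473     1.3898     0.7182]
  [   0.3875     0.0258     1.4260]
First solve x = (I − A)⁻¹ d = adj(I−A)·d / det(I−A); in particular x_3 = (0.1875·35 + 0.0125·285 + 0.6900·245) / 0.483875 = 179.175 / 0.483875 ≈ 370.2919.
Intermediate flow from 3 to 3: z_33 = a_33 · x_3 = 0.20 × 179.175 / 0.483875 = 35.835 / 0.483875 ≈ 74.06.

z_33 = 74.06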